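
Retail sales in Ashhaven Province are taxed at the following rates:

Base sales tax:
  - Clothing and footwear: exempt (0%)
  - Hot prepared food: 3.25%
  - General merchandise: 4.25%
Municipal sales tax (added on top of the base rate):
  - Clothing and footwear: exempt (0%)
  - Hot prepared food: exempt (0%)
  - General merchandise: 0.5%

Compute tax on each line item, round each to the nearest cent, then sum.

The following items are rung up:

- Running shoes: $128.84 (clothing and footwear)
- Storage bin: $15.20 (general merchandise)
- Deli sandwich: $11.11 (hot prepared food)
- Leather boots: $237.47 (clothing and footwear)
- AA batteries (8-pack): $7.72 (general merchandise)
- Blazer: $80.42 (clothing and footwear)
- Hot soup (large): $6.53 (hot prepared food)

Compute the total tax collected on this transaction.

Running shoes $128.84: clothing and footwear → 0% + 0% municipal = 0% → $0.00
Storage bin $15.20: general merchandise → 4.25% + 0.5% municipal = 4.75% → $0.72
Deli sandwich $11.11: hot prepared food → 3.25% + 0% municipal = 3.25% → $0.36
Leather boots $237.47: clothing and footwear → 0% + 0% municipal = 0% → $0.00
AA batteries (8-pack) $7.72: general merchandise → 4.25% + 0.5% municipal = 4.75% → $0.37
Blazer $80.42: clothing and footwear → 0% + 0% municipal = 0% → $0.00
Hot soup (large) $6.53: hot prepared food → 3.25% + 0% municipal = 3.25% → $0.21
Total tax = $0.72 + $0.36 + $0.37 + $0.21 = $1.66

$1.66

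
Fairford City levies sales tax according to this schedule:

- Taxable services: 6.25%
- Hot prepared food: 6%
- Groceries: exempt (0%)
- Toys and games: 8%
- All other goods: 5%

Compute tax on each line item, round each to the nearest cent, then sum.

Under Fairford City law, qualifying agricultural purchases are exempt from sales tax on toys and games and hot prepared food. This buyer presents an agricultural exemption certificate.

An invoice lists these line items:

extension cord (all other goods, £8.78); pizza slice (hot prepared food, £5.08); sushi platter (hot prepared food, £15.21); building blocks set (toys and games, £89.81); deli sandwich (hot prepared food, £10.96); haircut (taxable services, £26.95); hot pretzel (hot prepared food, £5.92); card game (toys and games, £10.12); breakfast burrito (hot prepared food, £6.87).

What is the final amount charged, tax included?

Extension cord £8.78: all other goods → 5% → £0.44
Pizza slice £5.08: hot prepared food, buyer-exempt → 0% → £0.00
Sushi platter £15.21: hot prepared food, buyer-exempt → 0% → £0.00
Building blocks set £89.81: toys and games, buyer-exempt → 0% → £0.00
Deli sandwich £10.96: hot prepared food, buyer-exempt → 0% → £0.00
Haircut £26.95: taxable services → 6.25% → £1.68
Hot pretzel £5.92: hot prepared food, buyer-exempt → 0% → £0.00
Card game £10.12: toys and games, buyer-exempt → 0% → £0.00
Breakfast burrito £6.87: hot prepared food, buyer-exempt → 0% → £0.00
Subtotal = £179.70; tax = £2.12; total due = £181.82

£181.82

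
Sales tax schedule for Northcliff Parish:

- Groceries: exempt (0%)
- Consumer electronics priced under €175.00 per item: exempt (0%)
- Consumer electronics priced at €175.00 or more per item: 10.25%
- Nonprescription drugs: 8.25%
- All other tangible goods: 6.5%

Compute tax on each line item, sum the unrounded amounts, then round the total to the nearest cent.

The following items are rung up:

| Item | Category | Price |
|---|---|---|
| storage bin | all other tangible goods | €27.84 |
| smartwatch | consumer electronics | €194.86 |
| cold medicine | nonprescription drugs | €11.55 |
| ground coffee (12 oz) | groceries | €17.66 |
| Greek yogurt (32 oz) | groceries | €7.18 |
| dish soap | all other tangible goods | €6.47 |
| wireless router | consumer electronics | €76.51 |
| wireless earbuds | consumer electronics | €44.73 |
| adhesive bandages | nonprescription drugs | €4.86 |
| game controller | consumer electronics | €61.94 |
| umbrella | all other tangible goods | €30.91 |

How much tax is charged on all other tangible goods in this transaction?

Storage bin €27.84: all other tangible goods → 6.5% → €1.8096
Dish soap €6.47: all other tangible goods → 6.5% → €0.42055
Umbrella €30.91: all other tangible goods → 6.5% → €2.00915
Tax on all other tangible goods: unrounded sum = €4.2393 → €4.24

€4.24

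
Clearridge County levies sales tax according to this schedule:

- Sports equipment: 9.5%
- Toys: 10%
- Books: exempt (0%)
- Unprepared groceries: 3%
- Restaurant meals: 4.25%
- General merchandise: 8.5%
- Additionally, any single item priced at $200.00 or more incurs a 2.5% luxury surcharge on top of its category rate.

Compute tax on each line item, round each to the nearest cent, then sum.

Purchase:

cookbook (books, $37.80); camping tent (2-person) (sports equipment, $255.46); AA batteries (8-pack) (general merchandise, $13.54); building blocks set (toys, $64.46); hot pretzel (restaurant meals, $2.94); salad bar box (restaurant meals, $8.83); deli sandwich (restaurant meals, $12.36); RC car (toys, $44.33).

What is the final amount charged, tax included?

Cookbook $37.80: books → 0% → $0.00
Camping tent (2-person) $255.46: sports equipment → 9.5% + 2.5% surcharge = 12% → $30.66
AA batteries (8-pack) $13.54: general merchandise → 8.5% → $1.15
Building blocks set $64.46: toys → 10% → $6.45
Hot pretzel $2.94: restaurant meals → 4.25% → $0.12
Salad bar box $8.83: restaurant meals → 4.25% → $0.38
Deli sandwich $12.36: restaurant meals → 4.25% → $0.53
RC car $44.33: toys → 10% → $4.43
Subtotal = $439.72; tax = $43.72; total due = $483.44

$483.44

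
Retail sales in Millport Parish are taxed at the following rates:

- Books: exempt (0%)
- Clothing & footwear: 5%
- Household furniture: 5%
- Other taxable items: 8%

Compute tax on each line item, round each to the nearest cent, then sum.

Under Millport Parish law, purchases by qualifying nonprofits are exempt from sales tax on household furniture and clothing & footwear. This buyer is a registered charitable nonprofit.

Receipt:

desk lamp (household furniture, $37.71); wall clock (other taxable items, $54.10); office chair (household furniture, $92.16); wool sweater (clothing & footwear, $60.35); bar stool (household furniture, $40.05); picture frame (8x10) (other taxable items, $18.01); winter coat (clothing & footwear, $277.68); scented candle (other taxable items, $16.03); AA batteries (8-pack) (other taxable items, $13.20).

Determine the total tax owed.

$8.11

Desk lamp $37.71: household furniture, buyer-exempt → 0% → $0.00
Wall clock $54.10: other taxable items → 8% → $4.33
Office chair $92.16: household furniture, buyer-exempt → 0% → $0.00
Wool sweater $60.35: clothing & footwear, buyer-exempt → 0% → $0.00
Bar stool $40.05: household furniture, buyer-exempt → 0% → $0.00
Picture frame (8x10) $18.01: other taxable items → 8% → $1.44
Winter coat $277.68: clothing & footwear, buyer-exempt → 0% → $0.00
Scented candle $16.03: other taxable items → 8% → $1.28
AA batteries (8-pack) $13.20: other taxable items → 8% → $1.06
Total tax = $4.33 + $1.44 + $1.28 + $1.06 = $8.11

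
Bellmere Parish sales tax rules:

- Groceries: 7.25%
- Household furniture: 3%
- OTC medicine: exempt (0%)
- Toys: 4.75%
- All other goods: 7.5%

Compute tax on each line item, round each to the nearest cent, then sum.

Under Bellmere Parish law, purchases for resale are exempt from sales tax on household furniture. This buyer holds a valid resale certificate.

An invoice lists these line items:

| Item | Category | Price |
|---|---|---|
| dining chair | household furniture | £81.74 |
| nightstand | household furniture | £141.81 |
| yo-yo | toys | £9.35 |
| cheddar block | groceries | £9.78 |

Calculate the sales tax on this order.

Dining chair £81.74: household furniture, buyer-exempt → 0% → £0.00
Nightstand £141.81: household furniture, buyer-exempt → 0% → £0.00
Yo-yo £9.35: toys → 4.75% → £0.44
Cheddar block £9.78: groceries → 7.25% → £0.71
Total tax = £0.44 + £0.71 = £1.15

£1.15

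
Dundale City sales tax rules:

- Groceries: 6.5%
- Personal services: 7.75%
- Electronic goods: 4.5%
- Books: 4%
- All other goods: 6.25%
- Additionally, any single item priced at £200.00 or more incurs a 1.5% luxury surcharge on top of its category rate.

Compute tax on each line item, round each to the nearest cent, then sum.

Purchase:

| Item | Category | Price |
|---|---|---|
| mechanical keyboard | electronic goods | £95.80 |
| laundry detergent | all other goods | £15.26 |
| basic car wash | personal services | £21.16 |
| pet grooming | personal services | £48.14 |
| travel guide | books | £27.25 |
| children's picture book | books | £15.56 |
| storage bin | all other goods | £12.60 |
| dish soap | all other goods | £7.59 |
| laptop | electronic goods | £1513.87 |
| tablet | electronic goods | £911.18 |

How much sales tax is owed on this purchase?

Mechanical keyboard £95.80: electronic goods → 4.5% → £4.31
Laundry detergent £15.26: all other goods → 6.25% → £0.95
Basic car wash £21.16: personal services → 7.75% → £1.64
Pet grooming £48.14: personal services → 7.75% → £3.73
Travel guide £27.25: books → 4% → £1.09
Children's picture book £15.56: books → 4% → £0.62
Storage bin £12.60: all other goods → 6.25% → £0.79
Dish soap £7.59: all other goods → 6.25% → £0.47
Laptop £1513.87: electronic goods → 4.5% + 1.5% surcharge = 6% → £90.83
Tablet £911.18: electronic goods → 4.5% + 1.5% surcharge = 6% → £54.67
Total tax = £4.31 + £0.95 + £1.64 + £3.73 + £1.09 + £0.62 + £0.79 + £0.47 + £90.83 + £54.67 = £159.10

£159.10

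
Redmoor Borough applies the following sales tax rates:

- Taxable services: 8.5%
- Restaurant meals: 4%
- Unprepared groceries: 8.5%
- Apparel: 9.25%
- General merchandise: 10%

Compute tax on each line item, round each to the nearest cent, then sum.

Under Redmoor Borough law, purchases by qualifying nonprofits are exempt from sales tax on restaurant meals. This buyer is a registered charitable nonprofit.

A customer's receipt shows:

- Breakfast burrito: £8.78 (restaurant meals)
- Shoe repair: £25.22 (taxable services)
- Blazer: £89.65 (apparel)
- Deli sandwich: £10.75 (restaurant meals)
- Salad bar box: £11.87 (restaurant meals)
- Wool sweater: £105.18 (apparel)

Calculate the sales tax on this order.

£20.16

Breakfast burrito £8.78: restaurant meals, buyer-exempt → 0% → £0.00
Shoe repair £25.22: taxable services → 8.5% → £2.14
Blazer £89.65: apparel → 9.25% → £8.29
Deli sandwich £10.75: restaurant meals, buyer-exempt → 0% → £0.00
Salad bar box £11.87: restaurant meals, buyer-exempt → 0% → £0.00
Wool sweater £105.18: apparel → 9.25% → £9.73
Total tax = £2.14 + £8.29 + £9.73 = £20.16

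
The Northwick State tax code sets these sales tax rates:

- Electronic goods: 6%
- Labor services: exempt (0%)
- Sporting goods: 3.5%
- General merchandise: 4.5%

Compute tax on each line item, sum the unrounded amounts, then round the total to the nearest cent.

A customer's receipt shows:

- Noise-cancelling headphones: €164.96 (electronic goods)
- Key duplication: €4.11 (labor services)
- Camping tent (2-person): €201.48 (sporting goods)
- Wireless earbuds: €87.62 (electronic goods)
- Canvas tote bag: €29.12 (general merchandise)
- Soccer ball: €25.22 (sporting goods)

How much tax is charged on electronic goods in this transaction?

€15.15

Noise-cancelling headphones €164.96: electronic goods → 6% → €9.8976
Wireless earbuds €87.62: electronic goods → 6% → €5.2572
Tax on electronic goods: unrounded sum = €15.1548 → €15.15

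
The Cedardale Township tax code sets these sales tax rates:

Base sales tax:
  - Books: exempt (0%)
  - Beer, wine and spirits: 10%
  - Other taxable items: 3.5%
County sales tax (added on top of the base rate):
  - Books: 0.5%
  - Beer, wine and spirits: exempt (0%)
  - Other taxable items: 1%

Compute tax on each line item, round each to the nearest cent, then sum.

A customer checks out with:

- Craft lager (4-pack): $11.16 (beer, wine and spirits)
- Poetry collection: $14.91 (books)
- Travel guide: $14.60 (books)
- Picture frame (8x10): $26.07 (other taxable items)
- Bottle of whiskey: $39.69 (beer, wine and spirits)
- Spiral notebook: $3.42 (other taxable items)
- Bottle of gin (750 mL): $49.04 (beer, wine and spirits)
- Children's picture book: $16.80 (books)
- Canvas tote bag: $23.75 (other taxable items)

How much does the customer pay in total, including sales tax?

$212.04

Craft lager (4-pack) $11.16: beer, wine and spirits → 10% + 0% county = 10% → $1.12
Poetry collection $14.91: books → 0% + 0.5% county = 0.5% → $0.07
Travel guide $14.60: books → 0% + 0.5% county = 0.5% → $0.07
Picture frame (8x10) $26.07: other taxable items → 3.5% + 1% county = 4.5% → $1.17
Bottle of whiskey $39.69: beer, wine and spirits → 10% + 0% county = 10% → $3.97
Spiral notebook $3.42: other taxable items → 3.5% + 1% county = 4.5% → $0.15
Bottle of gin (750 mL) $49.04: beer, wine and spirits → 10% + 0% county = 10% → $4.90
Children's picture book $16.80: books → 0% + 0.5% county = 0.5% → $0.08
Canvas tote bag $23.75: other taxable items → 3.5% + 1% county = 4.5% → $1.07
Subtotal = $199.44; tax = $12.60; total due = $212.04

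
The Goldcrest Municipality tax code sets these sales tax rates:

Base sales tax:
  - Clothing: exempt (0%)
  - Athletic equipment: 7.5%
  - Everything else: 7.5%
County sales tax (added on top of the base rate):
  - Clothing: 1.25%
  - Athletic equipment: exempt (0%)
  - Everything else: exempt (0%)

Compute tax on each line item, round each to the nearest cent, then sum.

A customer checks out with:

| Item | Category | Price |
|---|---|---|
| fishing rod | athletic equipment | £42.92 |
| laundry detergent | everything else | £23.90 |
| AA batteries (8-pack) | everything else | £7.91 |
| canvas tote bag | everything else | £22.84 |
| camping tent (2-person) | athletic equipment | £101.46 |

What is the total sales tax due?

Fishing rod £42.92: athletic equipment → 7.5% + 0% county = 7.5% → £3.22
Laundry detergent £23.90: everything else → 7.5% + 0% county = 7.5% → £1.79
AA batteries (8-pack) £7.91: everything else → 7.5% + 0% county = 7.5% → £0.59
Canvas tote bag £22.84: everything else → 7.5% + 0% county = 7.5% → £1.71
Camping tent (2-person) £101.46: athletic equipment → 7.5% + 0% county = 7.5% → £7.61
Total tax = £3.22 + £1.79 + £0.59 + £1.71 + £7.61 = £14.92

£14.92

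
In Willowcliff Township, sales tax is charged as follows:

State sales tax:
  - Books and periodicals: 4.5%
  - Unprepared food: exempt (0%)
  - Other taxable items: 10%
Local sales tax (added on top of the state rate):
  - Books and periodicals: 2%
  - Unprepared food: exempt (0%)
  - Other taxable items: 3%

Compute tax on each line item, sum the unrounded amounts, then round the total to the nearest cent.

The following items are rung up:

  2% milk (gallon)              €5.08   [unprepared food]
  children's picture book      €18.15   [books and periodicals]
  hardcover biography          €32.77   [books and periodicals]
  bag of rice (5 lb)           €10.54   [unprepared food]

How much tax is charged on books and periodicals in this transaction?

€3.31

Children's picture book €18.15: books and periodicals → 4.5% + 2% local = 6.5% → €1.17975
Hardcover biography €32.77: books and periodicals → 4.5% + 2% local = 6.5% → €2.13005
Tax on books and periodicals: unrounded sum = €3.3098 → €3.31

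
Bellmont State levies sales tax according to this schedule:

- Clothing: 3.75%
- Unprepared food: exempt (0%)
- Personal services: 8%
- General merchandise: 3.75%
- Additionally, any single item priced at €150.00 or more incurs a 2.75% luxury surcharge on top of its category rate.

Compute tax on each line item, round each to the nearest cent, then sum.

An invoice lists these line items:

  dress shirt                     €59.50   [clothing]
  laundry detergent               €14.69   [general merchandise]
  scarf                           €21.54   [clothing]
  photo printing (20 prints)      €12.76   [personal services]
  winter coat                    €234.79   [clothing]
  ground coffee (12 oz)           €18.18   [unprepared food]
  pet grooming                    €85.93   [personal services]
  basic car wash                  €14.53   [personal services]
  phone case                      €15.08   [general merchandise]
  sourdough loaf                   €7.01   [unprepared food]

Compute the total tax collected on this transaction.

€28.47

Dress shirt €59.50: clothing → 3.75% → €2.23
Laundry detergent €14.69: general merchandise → 3.75% → €0.55
Scarf €21.54: clothing → 3.75% → €0.81
Photo printing (20 prints) €12.76: personal services → 8% → €1.02
Winter coat €234.79: clothing → 3.75% + 2.75% surcharge = 6.5% → €15.26
Ground coffee (12 oz) €18.18: unprepared food → 0% → €0.00
Pet grooming €85.93: personal services → 8% → €6.87
Basic car wash €14.53: personal services → 8% → €1.16
Phone case €15.08: general merchandise → 3.75% → €0.57
Sourdough loaf €7.01: unprepared food → 0% → €0.00
Total tax = €2.23 + €0.55 + €0.81 + €1.02 + €15.26 + €6.87 + €1.16 + €0.57 = €28.47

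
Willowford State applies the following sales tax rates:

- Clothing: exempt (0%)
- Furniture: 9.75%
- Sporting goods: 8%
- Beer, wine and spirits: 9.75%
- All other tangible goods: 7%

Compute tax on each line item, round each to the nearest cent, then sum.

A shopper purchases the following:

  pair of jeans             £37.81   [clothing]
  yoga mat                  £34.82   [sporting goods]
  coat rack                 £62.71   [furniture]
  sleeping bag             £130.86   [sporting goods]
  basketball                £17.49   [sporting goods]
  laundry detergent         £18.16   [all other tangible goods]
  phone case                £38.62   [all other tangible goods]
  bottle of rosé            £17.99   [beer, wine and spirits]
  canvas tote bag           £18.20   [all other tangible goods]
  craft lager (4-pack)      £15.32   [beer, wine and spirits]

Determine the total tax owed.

Pair of jeans £37.81: clothing → 0% → £0.00
Yoga mat £34.82: sporting goods → 8% → £2.79
Coat rack £62.71: furniture → 9.75% → £6.11
Sleeping bag £130.86: sporting goods → 8% → £10.47
Basketball £17.49: sporting goods → 8% → £1.40
Laundry detergent £18.16: all other tangible goods → 7% → £1.27
Phone case £38.62: all other tangible goods → 7% → £2.70
Bottle of rosé £17.99: beer, wine and spirits → 9.75% → £1.75
Canvas tote bag £18.20: all other tangible goods → 7% → £1.27
Craft lager (4-pack) £15.32: beer, wine and spirits → 9.75% → £1.49
Total tax = £2.79 + £6.11 + £10.47 + £1.40 + £1.27 + £2.70 + £1.75 + £1.27 + £1.49 = £29.25

£29.25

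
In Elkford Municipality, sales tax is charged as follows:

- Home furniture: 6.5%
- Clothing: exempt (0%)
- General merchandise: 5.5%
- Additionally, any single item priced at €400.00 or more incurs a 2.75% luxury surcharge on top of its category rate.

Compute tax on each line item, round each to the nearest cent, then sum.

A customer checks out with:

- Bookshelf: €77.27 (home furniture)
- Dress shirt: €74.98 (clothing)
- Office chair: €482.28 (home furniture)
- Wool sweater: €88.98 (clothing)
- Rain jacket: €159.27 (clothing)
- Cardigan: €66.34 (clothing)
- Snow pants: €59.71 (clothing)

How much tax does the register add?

Bookshelf €77.27: home furniture → 6.5% → €5.02
Dress shirt €74.98: clothing → 0% → €0.00
Office chair €482.28: home furniture → 6.5% + 2.75% surcharge = 9.25% → €44.61
Wool sweater €88.98: clothing → 0% → €0.00
Rain jacket €159.27: clothing → 0% → €0.00
Cardigan €66.34: clothing → 0% → €0.00
Snow pants €59.71: clothing → 0% → €0.00
Total tax = €5.02 + €44.61 = €49.63

€49.63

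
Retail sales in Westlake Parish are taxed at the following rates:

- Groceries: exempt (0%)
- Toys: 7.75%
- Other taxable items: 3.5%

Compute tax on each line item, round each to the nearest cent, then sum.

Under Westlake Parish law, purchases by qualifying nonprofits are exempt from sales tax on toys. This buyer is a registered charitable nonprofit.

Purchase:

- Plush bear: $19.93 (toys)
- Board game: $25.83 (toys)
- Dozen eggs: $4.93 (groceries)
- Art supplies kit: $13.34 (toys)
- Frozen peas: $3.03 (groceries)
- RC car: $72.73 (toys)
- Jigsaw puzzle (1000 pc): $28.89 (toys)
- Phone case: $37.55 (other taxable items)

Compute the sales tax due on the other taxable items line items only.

$1.31

Phone case $37.55: other taxable items → 3.5% → $1.31
Tax on other taxable items = $1.31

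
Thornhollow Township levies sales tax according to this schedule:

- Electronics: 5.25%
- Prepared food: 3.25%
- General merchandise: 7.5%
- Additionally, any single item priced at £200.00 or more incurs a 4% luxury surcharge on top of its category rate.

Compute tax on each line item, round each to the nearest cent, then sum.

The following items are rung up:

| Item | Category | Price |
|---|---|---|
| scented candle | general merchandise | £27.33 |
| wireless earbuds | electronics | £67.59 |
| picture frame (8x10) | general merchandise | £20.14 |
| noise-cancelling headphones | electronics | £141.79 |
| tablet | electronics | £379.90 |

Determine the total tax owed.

Scented candle £27.33: general merchandise → 7.5% → £2.05
Wireless earbuds £67.59: electronics → 5.25% → £3.55
Picture frame (8x10) £20.14: general merchandise → 7.5% → £1.51
Noise-cancelling headphones £141.79: electronics → 5.25% → £7.44
Tablet £379.90: electronics → 5.25% + 4% surcharge = 9.25% → £35.14
Total tax = £2.05 + £3.55 + £1.51 + £7.44 + £35.14 = £49.69

£49.69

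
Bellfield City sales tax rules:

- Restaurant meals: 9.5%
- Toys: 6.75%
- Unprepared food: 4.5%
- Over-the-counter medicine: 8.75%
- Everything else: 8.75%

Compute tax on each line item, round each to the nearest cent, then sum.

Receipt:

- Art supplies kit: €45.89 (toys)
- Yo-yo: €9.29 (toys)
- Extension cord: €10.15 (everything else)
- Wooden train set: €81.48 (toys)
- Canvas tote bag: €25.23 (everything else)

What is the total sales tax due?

€12.33

Art supplies kit €45.89: toys → 6.75% → €3.10
Yo-yo €9.29: toys → 6.75% → €0.63
Extension cord €10.15: everything else → 8.75% → €0.89
Wooden train set €81.48: toys → 6.75% → €5.50
Canvas tote bag €25.23: everything else → 8.75% → €2.21
Total tax = €3.10 + €0.63 + €0.89 + €5.50 + €2.21 = €12.33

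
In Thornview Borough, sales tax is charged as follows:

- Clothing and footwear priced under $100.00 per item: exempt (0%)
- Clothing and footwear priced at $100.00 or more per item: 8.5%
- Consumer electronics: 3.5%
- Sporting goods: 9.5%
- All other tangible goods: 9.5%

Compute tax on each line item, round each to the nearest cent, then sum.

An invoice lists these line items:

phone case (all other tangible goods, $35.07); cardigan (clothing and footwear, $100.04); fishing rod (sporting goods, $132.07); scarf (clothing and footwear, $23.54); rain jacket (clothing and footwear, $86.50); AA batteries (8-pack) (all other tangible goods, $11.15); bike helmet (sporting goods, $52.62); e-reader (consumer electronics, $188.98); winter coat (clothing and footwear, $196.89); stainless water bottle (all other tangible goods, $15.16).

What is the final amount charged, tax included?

Phone case $35.07: all other tangible goods → 9.5% → $3.33
Cardigan $100.04: clothing and footwear, $100.00 or more → 8.5% → $8.50
Fishing rod $132.07: sporting goods → 9.5% → $12.55
Scarf $23.54: clothing and footwear, under $100.00 → 0% → $0.00
Rain jacket $86.50: clothing and footwear, under $100.00 → 0% → $0.00
AA batteries (8-pack) $11.15: all other tangible goods → 9.5% → $1.06
Bike helmet $52.62: sporting goods → 9.5% → $5.00
E-reader $188.98: consumer electronics → 3.5% → $6.61
Winter coat $196.89: clothing and footwear, $100.00 or more → 8.5% → $16.74
Stainless water bottle $15.16: all other tangible goods → 9.5% → $1.44
Subtotal = $842.02; tax = $55.23; total due = $897.25

$897.25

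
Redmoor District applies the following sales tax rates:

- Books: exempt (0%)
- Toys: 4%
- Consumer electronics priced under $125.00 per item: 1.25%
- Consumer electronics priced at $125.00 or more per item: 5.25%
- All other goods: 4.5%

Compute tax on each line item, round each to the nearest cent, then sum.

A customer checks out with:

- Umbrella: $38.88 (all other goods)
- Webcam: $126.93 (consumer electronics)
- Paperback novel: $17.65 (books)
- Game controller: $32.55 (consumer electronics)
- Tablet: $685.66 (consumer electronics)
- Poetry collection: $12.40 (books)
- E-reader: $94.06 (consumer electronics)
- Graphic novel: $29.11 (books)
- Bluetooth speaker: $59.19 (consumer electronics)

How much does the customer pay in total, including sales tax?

$1143.17

Umbrella $38.88: all other goods → 4.5% → $1.75
Webcam $126.93: consumer electronics, $125.00 or more → 5.25% → $6.66
Paperback novel $17.65: books → 0% → $0.00
Game controller $32.55: consumer electronics, under $125.00 → 1.25% → $0.41
Tablet $685.66: consumer electronics, $125.00 or more → 5.25% → $36.00
Poetry collection $12.40: books → 0% → $0.00
E-reader $94.06: consumer electronics, under $125.00 → 1.25% → $1.18
Graphic novel $29.11: books → 0% → $0.00
Bluetooth speaker $59.19: consumer electronics, under $125.00 → 1.25% → $0.74
Subtotal = $1096.43; tax = $46.74; total due = $1143.17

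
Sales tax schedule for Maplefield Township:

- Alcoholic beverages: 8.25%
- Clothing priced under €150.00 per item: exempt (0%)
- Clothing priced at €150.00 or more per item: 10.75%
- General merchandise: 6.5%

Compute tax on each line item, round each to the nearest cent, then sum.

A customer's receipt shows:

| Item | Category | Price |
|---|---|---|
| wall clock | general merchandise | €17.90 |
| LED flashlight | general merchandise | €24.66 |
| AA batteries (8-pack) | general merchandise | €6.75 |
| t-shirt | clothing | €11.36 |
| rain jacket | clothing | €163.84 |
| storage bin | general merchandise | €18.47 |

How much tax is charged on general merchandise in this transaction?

€4.40

Wall clock €17.90: general merchandise → 6.5% → €1.16
LED flashlight €24.66: general merchandise → 6.5% → €1.60
AA batteries (8-pack) €6.75: general merchandise → 6.5% → €0.44
Storage bin €18.47: general merchandise → 6.5% → €1.20
Tax on general merchandise = €1.16 + €1.60 + €0.44 + €1.20 = €4.40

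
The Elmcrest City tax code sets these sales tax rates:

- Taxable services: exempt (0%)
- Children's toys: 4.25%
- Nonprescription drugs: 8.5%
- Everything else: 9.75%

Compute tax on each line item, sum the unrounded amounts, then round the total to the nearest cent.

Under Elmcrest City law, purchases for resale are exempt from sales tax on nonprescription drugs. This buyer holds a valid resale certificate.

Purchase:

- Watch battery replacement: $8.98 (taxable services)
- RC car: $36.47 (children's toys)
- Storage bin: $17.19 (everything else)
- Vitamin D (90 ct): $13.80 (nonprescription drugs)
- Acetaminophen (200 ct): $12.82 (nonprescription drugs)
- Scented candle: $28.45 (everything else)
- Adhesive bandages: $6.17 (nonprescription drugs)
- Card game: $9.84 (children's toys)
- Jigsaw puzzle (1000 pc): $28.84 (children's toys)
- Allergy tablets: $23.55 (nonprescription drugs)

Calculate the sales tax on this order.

$7.64

Watch battery replacement $8.98: taxable services → 0% → $0.00
RC car $36.47: children's toys → 4.25% → $1.549975
Storage bin $17.19: everything else → 9.75% → $1.676025
Vitamin D (90 ct) $13.80: nonprescription drugs, buyer-exempt → 0% → $0.00
Acetaminophen (200 ct) $12.82: nonprescription drugs, buyer-exempt → 0% → $0.00
Scented candle $28.45: everything else → 9.75% → $2.773875
Adhesive bandages $6.17: nonprescription drugs, buyer-exempt → 0% → $0.00
Card game $9.84: children's toys → 4.25% → $0.4182
Jigsaw puzzle (1000 pc) $28.84: children's toys → 4.25% → $1.2257
Allergy tablets $23.55: nonprescription drugs, buyer-exempt → 0% → $0.00
Unrounded tax sum = $7.643775 → $7.64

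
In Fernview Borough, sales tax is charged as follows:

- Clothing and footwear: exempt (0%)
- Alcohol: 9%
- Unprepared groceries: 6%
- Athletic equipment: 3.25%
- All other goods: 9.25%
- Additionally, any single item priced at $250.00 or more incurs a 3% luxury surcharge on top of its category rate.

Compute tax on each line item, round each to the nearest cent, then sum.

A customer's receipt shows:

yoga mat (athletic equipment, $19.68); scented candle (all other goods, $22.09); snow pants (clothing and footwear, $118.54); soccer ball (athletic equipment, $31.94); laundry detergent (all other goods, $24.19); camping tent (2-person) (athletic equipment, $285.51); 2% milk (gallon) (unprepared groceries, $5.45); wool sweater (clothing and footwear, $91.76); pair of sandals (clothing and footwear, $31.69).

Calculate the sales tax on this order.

Yoga mat $19.68: athletic equipment → 3.25% → $0.64
Scented candle $22.09: all other goods → 9.25% → $2.04
Snow pants $118.54: clothing and footwear → 0% → $0.00
Soccer ball $31.94: athletic equipment → 3.25% → $1.04
Laundry detergent $24.19: all other goods → 9.25% → $2.24
Camping tent (2-person) $285.51: athletic equipment → 3.25% + 3% surcharge = 6.25% → $17.84
2% milk (gallon) $5.45: unprepared groceries → 6% → $0.33
Wool sweater $91.76: clothing and footwear → 0% → $0.00
Pair of sandals $31.69: clothing and footwear → 0% → $0.00
Total tax = $0.64 + $2.04 + $1.04 + $2.24 + $17.84 + $0.33 = $24.13

$24.13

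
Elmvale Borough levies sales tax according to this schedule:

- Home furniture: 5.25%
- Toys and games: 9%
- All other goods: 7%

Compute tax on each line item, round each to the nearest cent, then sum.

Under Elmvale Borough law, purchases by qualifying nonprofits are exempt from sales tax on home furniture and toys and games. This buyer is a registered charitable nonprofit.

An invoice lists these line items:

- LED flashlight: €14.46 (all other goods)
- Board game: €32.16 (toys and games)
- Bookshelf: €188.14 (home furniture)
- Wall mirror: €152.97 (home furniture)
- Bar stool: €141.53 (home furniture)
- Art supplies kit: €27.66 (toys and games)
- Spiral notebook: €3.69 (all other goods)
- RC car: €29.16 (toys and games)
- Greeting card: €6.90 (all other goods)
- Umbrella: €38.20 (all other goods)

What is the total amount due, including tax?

€639.29

LED flashlight €14.46: all other goods → 7% → €1.01
Board game €32.16: toys and games, buyer-exempt → 0% → €0.00
Bookshelf €188.14: home furniture, buyer-exempt → 0% → €0.00
Wall mirror €152.97: home furniture, buyer-exempt → 0% → €0.00
Bar stool €141.53: home furniture, buyer-exempt → 0% → €0.00
Art supplies kit €27.66: toys and games, buyer-exempt → 0% → €0.00
Spiral notebook €3.69: all other goods → 7% → €0.26
RC car €29.16: toys and games, buyer-exempt → 0% → €0.00
Greeting card €6.90: all other goods → 7% → €0.48
Umbrella €38.20: all other goods → 7% → €2.67
Subtotal = €634.87; tax = €4.42; total due = €639.29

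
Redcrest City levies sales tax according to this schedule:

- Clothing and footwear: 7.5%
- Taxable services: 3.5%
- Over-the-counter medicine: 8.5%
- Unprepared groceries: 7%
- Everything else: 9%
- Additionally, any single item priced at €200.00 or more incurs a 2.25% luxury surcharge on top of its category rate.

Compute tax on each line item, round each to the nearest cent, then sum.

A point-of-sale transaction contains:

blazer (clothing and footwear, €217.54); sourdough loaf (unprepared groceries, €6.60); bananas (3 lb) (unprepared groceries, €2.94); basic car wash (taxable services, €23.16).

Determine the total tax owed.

€22.69

Blazer €217.54: clothing and footwear → 7.5% + 2.25% surcharge = 9.75% → €21.21
Sourdough loaf €6.60: unprepared groceries → 7% → €0.46
Bananas (3 lb) €2.94: unprepared groceries → 7% → €0.21
Basic car wash €23.16: taxable services → 3.5% → €0.81
Total tax = €21.21 + €0.46 + €0.21 + €0.81 = €22.69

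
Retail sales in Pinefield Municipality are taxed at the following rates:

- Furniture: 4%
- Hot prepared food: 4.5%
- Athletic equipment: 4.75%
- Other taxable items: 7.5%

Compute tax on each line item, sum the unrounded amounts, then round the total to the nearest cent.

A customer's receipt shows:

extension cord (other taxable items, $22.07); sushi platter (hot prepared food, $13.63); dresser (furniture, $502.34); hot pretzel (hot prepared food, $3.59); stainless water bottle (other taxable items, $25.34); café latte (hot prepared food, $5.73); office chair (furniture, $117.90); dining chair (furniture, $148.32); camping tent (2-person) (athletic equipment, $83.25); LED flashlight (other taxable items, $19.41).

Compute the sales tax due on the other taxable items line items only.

$5.01

Extension cord $22.07: other taxable items → 7.5% → $1.65525
Stainless water bottle $25.34: other taxable items → 7.5% → $1.9005
LED flashlight $19.41: other taxable items → 7.5% → $1.45575
Tax on other taxable items: unrounded sum = $5.0115 → $5.01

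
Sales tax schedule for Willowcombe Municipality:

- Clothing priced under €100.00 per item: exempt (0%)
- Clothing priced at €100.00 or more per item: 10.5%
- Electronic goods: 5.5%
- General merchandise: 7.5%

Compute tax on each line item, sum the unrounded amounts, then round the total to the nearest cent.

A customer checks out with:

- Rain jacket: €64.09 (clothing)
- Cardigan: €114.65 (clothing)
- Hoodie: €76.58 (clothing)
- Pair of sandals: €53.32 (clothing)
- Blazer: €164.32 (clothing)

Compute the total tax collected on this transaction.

€29.29

Rain jacket €64.09: clothing, under €100.00 → 0% → €0.00
Cardigan €114.65: clothing, €100.00 or more → 10.5% → €12.03825
Hoodie €76.58: clothing, under €100.00 → 0% → €0.00
Pair of sandals €53.32: clothing, under €100.00 → 0% → €0.00
Blazer €164.32: clothing, €100.00 or more → 10.5% → €17.2536
Unrounded tax sum = €29.29185 → €29.29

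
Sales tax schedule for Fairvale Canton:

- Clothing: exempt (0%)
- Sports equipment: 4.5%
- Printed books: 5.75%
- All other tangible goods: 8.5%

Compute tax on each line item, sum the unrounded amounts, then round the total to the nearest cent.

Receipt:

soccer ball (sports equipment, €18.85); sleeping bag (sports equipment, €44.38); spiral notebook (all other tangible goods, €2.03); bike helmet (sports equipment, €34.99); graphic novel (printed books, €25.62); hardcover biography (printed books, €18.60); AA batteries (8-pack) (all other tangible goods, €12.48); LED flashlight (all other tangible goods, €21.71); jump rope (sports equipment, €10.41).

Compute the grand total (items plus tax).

Soccer ball €18.85: sports equipment → 4.5% → €0.84825
Sleeping bag €44.38: sports equipment → 4.5% → €1.9971
Spiral notebook €2.03: all other tangible goods → 8.5% → €0.17255
Bike helmet €34.99: sports equipment → 4.5% → €1.57455
Graphic novel €25.62: printed books → 5.75% → €1.47315
Hardcover biography €18.60: printed books → 5.75% → €1.0695
AA batteries (8-pack) €12.48: all other tangible goods → 8.5% → €1.0608
LED flashlight €21.71: all other tangible goods → 8.5% → €1.84535
Jump rope €10.41: sports equipment → 4.5% → €0.46845
Subtotal = €189.07; unrounded tax = €10.5097 → €10.51; total due = €199.58

€199.58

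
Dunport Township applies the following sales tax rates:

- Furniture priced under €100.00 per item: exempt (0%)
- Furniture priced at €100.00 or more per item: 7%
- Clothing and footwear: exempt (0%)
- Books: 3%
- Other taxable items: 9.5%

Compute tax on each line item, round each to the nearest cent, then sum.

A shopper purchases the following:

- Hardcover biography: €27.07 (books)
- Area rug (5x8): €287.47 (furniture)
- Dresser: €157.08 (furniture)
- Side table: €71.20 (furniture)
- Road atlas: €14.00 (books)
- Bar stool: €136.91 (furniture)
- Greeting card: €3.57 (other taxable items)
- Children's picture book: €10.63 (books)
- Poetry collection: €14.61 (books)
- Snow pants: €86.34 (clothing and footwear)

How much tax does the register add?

Hardcover biography €27.07: books → 3% → €0.81
Area rug (5x8) €287.47: furniture, €100.00 or more → 7% → €20.12
Dresser €157.08: furniture, €100.00 or more → 7% → €11.00
Side table €71.20: furniture, under €100.00 → 0% → €0.00
Road atlas €14.00: books → 3% → €0.42
Bar stool €136.91: furniture, €100.00 or more → 7% → €9.58
Greeting card €3.57: other taxable items → 9.5% → €0.34
Children's picture book €10.63: books → 3% → €0.32
Poetry collection €14.61: books → 3% → €0.44
Snow pants €86.34: clothing and footwear → 0% → €0.00
Total tax = €0.81 + €20.12 + €11.00 + €0.42 + €9.58 + €0.34 + €0.32 + €0.44 = €43.03

€43.03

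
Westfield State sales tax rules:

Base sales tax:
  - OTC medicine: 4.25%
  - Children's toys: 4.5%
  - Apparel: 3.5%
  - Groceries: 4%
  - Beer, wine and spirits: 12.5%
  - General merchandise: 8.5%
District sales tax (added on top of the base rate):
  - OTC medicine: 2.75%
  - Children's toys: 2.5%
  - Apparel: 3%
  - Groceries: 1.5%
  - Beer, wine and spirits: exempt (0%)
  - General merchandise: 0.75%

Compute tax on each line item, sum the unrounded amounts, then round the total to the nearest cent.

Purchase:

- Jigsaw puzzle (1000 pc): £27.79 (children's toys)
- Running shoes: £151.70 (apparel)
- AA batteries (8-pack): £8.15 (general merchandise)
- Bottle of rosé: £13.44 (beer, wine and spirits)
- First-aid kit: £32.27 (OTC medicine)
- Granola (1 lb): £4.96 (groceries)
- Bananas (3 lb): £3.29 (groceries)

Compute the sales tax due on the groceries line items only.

£0.45

Granola (1 lb) £4.96: groceries → 4% + 1.5% district = 5.5% → £0.2728
Bananas (3 lb) £3.29: groceries → 4% + 1.5% district = 5.5% → £0.18095
Tax on groceries: unrounded sum = £0.45375 → £0.45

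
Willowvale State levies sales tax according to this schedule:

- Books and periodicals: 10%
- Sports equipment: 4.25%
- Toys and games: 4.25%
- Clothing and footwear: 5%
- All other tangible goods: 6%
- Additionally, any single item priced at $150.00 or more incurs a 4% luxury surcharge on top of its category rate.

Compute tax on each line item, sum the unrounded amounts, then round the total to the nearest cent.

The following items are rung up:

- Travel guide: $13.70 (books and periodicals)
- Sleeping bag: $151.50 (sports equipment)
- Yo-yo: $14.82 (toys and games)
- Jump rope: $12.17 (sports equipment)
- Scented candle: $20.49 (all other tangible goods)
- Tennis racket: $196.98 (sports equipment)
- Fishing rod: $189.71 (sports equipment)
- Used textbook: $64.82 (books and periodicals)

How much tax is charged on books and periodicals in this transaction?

$7.85

Travel guide $13.70: books and periodicals → 10% → $1.37
Used textbook $64.82: books and periodicals → 10% → $6.482
Tax on books and periodicals: unrounded sum = $7.852 → $7.85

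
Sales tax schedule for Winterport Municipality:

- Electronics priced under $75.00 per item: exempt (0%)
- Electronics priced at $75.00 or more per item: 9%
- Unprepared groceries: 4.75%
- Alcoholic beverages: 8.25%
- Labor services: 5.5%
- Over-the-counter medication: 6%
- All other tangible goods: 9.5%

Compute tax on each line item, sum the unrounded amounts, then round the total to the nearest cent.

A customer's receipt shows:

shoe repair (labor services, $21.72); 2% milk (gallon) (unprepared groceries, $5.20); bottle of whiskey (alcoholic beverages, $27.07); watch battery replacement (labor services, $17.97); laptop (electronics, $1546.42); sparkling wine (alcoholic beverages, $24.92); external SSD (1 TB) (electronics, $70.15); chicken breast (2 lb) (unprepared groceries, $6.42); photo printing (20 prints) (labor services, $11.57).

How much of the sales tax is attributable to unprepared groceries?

2% milk (gallon) $5.20: unprepared groceries → 4.75% → $0.247
Chicken breast (2 lb) $6.42: unprepared groceries → 4.75% → $0.30495
Tax on unprepared groceries: unrounded sum = $0.55195 → $0.55

$0.55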